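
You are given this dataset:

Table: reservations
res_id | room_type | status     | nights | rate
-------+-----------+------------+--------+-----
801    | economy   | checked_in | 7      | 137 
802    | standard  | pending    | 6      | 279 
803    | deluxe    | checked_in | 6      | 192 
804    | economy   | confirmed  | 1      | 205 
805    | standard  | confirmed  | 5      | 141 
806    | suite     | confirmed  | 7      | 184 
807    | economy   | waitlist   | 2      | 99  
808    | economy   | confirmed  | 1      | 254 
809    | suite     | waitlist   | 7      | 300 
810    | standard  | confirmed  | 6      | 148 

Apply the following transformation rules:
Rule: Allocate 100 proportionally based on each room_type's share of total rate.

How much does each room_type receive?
deluxe: 9.9, economy: 35.84, standard: 29.29, suite: 24.96

Step 1: Calculate total rate = 1939
Step 2: Calculate each room_type's proportion:
  deluxe: 192/1939 = 9.90% → 9.9
  economy: 695/1939 = 35.84% → 35.84
  standard: 568/1939 = 29.29% → 29.29
  suite: 484/1939 = 24.96% → 24.96
Step 3: Verify: sum of allocations ≈ 100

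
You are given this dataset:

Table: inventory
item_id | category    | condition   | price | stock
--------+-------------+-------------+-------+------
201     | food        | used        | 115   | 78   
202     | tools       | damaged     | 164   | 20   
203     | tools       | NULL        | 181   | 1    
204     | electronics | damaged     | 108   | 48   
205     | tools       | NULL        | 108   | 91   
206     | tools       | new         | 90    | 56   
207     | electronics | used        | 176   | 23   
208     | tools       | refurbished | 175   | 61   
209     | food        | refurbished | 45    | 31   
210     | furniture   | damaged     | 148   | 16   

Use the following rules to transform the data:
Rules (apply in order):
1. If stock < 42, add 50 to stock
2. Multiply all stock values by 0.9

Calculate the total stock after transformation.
607.5

Step 1: Apply Rule 1 - Add 50 to records with stock < 42
  - 5 records affected: 91 + (5 × 50) = 341
  - Unaffected records: 334
  - Sum after Rule 1: 675
Step 2: Apply Rule 2 - Multiply all by 0.9
  - 675 × 0.9 = 607.5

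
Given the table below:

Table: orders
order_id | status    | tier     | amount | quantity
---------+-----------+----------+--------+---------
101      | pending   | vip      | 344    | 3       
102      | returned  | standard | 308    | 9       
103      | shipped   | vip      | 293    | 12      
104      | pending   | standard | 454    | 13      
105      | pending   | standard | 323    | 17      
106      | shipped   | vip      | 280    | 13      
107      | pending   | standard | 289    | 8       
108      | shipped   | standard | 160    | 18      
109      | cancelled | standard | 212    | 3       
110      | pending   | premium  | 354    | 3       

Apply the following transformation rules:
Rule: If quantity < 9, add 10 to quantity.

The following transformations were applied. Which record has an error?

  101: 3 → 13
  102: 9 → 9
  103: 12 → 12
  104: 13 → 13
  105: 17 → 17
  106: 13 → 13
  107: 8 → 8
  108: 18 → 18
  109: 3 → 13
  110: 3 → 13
Record 107 has an error. The correct transformed value should be 18, not 8.

Step 1: Check each record against the rule
Step 2: Record 107 has quantity = 8
Step 3: Since 8 < 9, the bonus should have been applied
Step 4: Correct value = 18, but claimed value = 8
Conclusion: Record 107 has the error.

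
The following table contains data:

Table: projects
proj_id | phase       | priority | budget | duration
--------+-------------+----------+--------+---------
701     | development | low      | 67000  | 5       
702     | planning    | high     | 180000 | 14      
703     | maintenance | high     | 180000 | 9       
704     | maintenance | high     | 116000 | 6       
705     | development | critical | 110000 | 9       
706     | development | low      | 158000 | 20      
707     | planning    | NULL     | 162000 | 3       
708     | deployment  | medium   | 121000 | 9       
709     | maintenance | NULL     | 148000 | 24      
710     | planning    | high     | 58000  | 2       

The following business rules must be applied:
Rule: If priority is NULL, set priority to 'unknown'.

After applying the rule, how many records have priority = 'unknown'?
2

Step 1: Count records where priority IS NULL
Step 2: Found 2 records with NULL priority
Step 3: These records will have priority set to 'unknown'
Step 4: Records already having priority = 'unknown': 0
Step 5: Answer: 2 + 0 = 2 records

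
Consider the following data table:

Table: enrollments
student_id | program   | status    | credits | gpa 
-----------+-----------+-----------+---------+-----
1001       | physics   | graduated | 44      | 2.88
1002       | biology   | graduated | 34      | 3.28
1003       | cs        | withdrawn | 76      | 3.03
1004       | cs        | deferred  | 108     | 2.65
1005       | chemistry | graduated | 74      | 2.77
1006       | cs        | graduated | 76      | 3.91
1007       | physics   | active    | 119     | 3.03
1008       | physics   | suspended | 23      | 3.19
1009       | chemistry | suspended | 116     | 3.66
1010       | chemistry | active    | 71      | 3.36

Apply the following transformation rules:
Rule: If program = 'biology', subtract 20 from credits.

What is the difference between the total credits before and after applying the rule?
20

Step 1: Original sum of credits = 741
Step 2: 1 records have program = 'biology'
Step 3: Each affected record changes by -20
Step 4: Total change = 1 × -20 = -20
Step 5: New sum = 741 + -20 = 721
Step 6: Difference = |721 - 741| = 20
        (Sum decreased by 20)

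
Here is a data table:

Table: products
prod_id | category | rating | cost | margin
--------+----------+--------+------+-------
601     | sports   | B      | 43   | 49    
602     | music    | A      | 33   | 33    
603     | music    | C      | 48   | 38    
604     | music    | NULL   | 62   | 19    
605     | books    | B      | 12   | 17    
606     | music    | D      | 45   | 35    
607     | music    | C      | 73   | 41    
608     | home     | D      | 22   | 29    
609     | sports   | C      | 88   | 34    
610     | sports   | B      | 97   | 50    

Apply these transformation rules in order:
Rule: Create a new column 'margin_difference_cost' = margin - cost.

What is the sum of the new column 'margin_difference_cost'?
-178

Step 1: For each record, compute margin - cost
Example calculations:
  49 - 43 = 6
  33 - 33 = 0
  38 - 48 = -10
  ...
Step 2: Sum all derived values
Step 3: Total = -178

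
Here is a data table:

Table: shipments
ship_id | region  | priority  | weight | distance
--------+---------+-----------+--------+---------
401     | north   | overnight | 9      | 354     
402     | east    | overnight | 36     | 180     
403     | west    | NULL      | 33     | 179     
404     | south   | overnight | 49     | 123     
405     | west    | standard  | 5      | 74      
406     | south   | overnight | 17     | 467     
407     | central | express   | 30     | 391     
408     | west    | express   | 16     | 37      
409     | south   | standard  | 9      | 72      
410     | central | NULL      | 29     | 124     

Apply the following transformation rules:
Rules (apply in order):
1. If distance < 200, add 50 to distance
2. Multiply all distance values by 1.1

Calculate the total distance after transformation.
2586.1

Step 1: Apply Rule 1 - Add 50 to records with distance < 200
  - 7 records affected: 789 + (7 × 50) = 1139
  - Unaffected records: 1212
  - Sum after Rule 1: 2351
Step 2: Apply Rule 2 - Multiply all by 1.1
  - 2351 × 1.1 = 2586.1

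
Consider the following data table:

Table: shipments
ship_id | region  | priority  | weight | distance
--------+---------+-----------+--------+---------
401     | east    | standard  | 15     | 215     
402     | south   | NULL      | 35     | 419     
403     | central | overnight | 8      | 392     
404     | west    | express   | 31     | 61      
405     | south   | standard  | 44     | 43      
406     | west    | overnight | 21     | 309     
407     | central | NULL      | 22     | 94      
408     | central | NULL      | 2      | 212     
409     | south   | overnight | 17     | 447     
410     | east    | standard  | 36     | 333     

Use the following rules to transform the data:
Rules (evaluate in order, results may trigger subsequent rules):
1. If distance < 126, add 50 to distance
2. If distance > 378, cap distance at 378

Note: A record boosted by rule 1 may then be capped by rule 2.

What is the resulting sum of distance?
2551

Step 1: Apply rule 1 to records with distance < 126
  - 3 records get bonus of 50
  - Of these, 0 records then exceed 378 and get capped
Step 2: Apply rule 2 to records with distance > 378
  - 3 records (original) are capped
Step 3: Calculate final sum = 2551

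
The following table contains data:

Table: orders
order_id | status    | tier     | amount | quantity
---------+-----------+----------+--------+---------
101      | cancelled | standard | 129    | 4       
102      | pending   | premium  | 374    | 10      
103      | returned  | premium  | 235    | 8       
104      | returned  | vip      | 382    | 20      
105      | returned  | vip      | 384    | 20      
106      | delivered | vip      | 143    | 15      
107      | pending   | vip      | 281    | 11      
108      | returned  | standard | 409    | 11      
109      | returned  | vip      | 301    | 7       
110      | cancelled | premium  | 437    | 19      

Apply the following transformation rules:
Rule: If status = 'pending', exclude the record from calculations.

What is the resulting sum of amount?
2420

Step 1: Identify records where status = 'pending'
Step 2: The excluded records sum to 655
Step 3: Original total amount = 3075
Step 4: Remaining total = 3075 - 655 = 2420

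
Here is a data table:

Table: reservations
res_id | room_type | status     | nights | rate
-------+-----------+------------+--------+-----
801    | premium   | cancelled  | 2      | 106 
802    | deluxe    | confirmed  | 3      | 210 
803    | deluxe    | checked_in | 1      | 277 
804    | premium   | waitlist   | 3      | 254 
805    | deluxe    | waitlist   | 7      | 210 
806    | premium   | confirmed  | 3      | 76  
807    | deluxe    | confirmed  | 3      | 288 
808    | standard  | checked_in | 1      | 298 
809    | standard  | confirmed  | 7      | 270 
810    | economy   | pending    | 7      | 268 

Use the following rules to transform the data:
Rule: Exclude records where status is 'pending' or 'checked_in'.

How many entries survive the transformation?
7

Step 1: Count records to exclude
  - 1 (pending) + 2 (checked_in) = 3 records
Step 2: Total records: 10
Step 3: Remaining = 10 - 3 = 7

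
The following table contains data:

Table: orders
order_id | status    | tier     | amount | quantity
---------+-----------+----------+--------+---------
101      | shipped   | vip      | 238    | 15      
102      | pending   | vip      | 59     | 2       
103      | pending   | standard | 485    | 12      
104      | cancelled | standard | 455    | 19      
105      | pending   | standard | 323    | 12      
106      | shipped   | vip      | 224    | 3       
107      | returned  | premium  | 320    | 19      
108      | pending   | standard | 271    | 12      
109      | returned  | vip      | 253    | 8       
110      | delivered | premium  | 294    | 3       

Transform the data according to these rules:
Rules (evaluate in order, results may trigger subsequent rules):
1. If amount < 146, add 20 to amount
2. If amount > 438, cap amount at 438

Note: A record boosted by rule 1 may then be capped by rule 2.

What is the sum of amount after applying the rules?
2878

Step 1: Apply rule 1 to records with amount < 146
  - 1 records get bonus of 20
  - Of these, 0 records then exceed 438 and get capped
Step 2: Apply rule 2 to records with amount > 438
  - 2 records (original) are capped
Step 3: Calculate final sum = 2878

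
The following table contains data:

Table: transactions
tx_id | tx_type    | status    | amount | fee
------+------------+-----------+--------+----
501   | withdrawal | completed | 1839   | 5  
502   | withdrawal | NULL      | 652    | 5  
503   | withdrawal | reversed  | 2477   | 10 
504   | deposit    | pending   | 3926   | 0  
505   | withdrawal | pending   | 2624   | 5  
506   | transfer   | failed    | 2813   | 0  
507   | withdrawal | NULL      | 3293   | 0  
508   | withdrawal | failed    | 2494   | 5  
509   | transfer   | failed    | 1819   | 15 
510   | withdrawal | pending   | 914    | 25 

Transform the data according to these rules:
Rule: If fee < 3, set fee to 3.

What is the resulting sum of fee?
79

Step 1: 3 records have fee < 3
Step 2: These records originally summed to 0
Step 3: After setting to minimum: 3 × 3 = 9
Step 4: Unaffected records sum: 70
Step 5: Final sum = 9 + 70 = 79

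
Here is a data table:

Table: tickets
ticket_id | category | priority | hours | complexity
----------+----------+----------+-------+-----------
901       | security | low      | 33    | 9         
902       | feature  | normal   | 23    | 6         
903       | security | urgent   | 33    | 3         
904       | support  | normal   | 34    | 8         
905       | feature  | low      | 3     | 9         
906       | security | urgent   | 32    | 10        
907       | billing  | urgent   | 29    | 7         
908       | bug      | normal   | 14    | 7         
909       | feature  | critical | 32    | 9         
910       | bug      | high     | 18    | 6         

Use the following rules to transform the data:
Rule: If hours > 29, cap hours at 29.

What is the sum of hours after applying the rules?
232

Step 1: 5 records have hours > 29
Step 2: These records originally summed to 164
Step 3: After capping: 5 × 29 = 145
Step 4: Unaffected records sum: 87
Step 5: Final sum = 145 + 87 = 232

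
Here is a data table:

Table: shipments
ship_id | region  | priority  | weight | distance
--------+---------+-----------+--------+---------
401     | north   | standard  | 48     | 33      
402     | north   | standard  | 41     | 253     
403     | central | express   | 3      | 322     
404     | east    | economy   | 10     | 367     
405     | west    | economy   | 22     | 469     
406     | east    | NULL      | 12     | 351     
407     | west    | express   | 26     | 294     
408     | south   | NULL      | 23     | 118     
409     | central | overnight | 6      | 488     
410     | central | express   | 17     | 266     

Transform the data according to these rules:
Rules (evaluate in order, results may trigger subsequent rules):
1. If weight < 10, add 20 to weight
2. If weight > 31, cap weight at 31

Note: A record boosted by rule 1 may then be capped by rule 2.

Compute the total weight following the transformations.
221

Step 1: Apply rule 1 to records with weight < 10
  - 2 records get bonus of 20
  - Of these, 0 records then exceed 31 and get capped
Step 2: Apply rule 2 to records with weight > 31
  - 2 records (original) are capped
Step 3: Calculate final sum = 221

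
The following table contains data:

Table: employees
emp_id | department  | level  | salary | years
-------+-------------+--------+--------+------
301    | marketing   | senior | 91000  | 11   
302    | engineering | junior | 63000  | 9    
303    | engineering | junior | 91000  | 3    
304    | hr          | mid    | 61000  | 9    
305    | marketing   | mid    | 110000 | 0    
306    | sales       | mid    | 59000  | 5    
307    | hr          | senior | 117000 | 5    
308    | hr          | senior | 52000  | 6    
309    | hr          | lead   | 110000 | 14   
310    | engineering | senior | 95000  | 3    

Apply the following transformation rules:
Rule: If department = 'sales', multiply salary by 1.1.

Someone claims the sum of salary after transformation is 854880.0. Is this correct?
No, the correct result is 854900.0.

Step 1: Calculate the correct sum after transformation
Step 2: Apply multiplier 1.1 to records where department = 'sales'
Step 3: Correct result = 854900.0
Step 4: Claimed result = 854880.0
Step 5: 854900.0 ≠ 854880.0
Conclusion: The claimed result is incorrect. The correct answer is 854900.0.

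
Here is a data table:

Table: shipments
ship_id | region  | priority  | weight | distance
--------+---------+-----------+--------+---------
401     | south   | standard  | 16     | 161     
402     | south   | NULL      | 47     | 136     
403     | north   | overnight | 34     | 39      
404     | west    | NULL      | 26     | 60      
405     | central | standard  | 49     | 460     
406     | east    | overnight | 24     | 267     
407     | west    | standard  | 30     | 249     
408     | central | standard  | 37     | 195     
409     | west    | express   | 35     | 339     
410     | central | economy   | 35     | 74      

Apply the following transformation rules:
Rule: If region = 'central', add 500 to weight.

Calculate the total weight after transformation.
1833

Step 1: Count records where region = 'central': 3
Step 2: Total bonus added: 3 × 500 = 1500
Step 3: Original sum of weight: 333
Step 4: Final sum = 333 + 1500 = 1833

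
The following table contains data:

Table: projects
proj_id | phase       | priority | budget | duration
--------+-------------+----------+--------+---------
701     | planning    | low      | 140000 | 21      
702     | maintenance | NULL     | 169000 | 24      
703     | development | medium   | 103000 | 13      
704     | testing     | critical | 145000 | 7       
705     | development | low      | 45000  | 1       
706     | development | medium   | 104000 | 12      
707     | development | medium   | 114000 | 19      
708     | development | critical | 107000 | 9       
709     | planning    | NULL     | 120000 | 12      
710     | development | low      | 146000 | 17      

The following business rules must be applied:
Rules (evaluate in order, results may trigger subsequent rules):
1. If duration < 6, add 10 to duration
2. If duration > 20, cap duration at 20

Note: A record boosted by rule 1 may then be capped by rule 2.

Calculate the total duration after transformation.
140

Step 1: Apply rule 1 to records with duration < 6
  - 1 records get bonus of 10
  - Of these, 0 records then exceed 20 and get capped
Step 2: Apply rule 2 to records with duration > 20
  - 2 records (original) are capped
Step 3: Calculate final sum = 140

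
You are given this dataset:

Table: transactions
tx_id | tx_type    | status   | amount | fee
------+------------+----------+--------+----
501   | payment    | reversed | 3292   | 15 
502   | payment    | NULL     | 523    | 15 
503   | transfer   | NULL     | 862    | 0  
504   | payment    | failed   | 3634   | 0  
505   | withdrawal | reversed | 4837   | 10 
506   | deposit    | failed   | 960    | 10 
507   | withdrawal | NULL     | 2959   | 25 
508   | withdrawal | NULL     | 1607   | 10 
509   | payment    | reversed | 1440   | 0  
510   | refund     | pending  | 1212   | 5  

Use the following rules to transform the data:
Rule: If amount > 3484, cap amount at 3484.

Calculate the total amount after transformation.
19823

Step 1: 2 records have amount > 3484
Step 2: These records originally summed to 8471
Step 3: After capping: 2 × 3484 = 6968
Step 4: Unaffected records sum: 12855
Step 5: Final sum = 6968 + 12855 = 19823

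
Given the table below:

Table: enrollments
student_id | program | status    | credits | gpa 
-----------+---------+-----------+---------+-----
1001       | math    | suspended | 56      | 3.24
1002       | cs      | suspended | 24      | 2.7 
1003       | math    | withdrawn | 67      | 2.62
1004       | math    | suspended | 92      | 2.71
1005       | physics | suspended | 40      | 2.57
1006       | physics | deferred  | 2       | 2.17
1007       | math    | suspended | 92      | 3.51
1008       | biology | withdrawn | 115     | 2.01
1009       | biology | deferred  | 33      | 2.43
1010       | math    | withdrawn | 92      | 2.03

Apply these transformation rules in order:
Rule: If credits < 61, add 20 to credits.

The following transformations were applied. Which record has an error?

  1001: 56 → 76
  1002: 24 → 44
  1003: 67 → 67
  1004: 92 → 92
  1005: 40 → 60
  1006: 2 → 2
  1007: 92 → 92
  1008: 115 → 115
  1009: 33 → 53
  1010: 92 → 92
Record 1006 has an error. The correct transformed value should be 22, not 2.

Step 1: Check each record against the rule
Step 2: Record 1006 has credits = 2
Step 3: Since 2 < 61, the bonus should have been applied
Step 4: Correct value = 22, but claimed value = 2
Conclusion: Record 1006 has the error.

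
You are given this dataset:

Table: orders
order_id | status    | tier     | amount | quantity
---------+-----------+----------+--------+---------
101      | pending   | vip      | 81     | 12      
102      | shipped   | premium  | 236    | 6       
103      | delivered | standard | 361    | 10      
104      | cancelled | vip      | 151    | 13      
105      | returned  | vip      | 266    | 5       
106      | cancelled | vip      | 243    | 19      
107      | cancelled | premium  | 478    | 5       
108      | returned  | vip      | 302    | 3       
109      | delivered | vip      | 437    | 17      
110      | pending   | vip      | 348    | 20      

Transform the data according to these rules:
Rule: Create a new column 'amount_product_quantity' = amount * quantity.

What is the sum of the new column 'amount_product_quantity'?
31593

Step 1: For each record, compute amount * quantity
Example calculations:
  81 * 12 = 972
  236 * 6 = 1416
  361 * 10 = 3610
  ...
Step 2: Sum all derived values
Step 3: Total = 31593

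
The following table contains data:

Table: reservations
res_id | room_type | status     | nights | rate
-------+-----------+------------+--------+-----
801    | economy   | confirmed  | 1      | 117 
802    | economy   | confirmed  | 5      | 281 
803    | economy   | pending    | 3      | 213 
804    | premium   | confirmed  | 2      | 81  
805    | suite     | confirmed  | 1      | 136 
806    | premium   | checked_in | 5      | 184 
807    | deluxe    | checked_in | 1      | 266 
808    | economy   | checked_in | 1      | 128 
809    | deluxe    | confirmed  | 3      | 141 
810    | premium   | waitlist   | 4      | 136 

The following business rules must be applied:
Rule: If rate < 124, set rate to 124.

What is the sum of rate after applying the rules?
1733

Step 1: 2 records have rate < 124
Step 2: These records originally summed to 198
Step 3: After setting to minimum: 2 × 124 = 248
Step 4: Unaffected records sum: 1485
Step 5: Final sum = 248 + 1485 = 1733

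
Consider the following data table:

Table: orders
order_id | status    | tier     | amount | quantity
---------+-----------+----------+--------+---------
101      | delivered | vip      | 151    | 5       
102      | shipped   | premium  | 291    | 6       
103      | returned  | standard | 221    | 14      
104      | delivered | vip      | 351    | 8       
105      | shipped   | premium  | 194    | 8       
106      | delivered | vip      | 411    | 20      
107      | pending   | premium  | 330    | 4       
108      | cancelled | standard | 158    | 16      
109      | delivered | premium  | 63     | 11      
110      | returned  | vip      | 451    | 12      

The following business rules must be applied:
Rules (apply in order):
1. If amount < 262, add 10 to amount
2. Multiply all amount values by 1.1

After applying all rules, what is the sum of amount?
2938.1

Step 1: Apply Rule 1 - Add 10 to records with amount < 262
  - 5 records affected: 787 + (5 × 10) = 837
  - Unaffected records: 1834
  - Sum after Rule 1: 2671
Step 2: Apply Rule 2 - Multiply all by 1.1
  - 2671 × 1.1 = 2938.1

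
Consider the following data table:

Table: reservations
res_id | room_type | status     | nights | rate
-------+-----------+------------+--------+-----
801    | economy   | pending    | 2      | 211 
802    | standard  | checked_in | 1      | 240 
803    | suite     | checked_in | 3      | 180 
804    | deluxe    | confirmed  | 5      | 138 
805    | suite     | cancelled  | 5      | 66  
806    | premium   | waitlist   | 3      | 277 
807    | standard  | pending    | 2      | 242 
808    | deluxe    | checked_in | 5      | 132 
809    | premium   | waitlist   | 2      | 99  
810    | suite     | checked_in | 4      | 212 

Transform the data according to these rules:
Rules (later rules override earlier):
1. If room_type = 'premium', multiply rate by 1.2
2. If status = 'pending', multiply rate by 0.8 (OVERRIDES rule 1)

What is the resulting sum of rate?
1781.6

Step 1: Rule 2 takes priority for records with status = 'pending'
  - 2 records: 453 × 0.8 = 362.4
Step 2: Rule 1 applies to remaining records with room_type = 'premium'
  - 2 records: 376 × 1.2 = 451.2
Step 3: Other records unchanged: 968
Step 4: Final sum = 362.4 + 451.2 + 968 = 1781.6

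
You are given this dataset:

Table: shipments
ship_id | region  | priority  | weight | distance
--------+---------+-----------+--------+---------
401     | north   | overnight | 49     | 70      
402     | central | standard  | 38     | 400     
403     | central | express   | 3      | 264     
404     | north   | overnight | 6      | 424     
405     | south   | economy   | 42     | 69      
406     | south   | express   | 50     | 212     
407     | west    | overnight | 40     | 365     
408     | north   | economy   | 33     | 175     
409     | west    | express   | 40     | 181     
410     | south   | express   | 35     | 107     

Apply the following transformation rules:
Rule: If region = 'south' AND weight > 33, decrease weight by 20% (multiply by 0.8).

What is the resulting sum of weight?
310.6

Step 1: Find records where region = 'south' AND weight > 33
Step 2: 3 records match, summing to 127
Step 3: After multiplier: 127 × 0.8 = 101.6
Step 4: Unaffected records sum: 209
Step 5: Final sum = 101.6 + 209 = 310.6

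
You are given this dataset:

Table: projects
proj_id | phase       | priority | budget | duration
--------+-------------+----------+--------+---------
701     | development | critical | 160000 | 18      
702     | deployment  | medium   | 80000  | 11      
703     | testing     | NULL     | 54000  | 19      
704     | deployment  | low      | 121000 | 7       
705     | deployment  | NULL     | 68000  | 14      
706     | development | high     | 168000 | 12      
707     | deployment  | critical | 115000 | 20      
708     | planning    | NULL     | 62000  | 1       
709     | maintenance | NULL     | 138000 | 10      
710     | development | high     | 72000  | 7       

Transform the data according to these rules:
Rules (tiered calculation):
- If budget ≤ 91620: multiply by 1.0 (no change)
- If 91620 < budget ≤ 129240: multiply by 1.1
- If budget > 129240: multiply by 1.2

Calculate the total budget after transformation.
1154800.0

Step 1: Tier 1 (budget ≤ 91620): 5 records, sum = 336000 × 1.0 = 336000.0
Step 2: Tier 2 (91620 < budget ≤ 129240): 2 records, sum = 236000 × 1.1 = 259600.0
Step 3: Tier 3 (budget > 129240): 3 records, sum = 466000 × 1.2 = 559200.0
Step 4: Final sum = 336000.0 + 259600.0 + 559200.0 = 1154800.0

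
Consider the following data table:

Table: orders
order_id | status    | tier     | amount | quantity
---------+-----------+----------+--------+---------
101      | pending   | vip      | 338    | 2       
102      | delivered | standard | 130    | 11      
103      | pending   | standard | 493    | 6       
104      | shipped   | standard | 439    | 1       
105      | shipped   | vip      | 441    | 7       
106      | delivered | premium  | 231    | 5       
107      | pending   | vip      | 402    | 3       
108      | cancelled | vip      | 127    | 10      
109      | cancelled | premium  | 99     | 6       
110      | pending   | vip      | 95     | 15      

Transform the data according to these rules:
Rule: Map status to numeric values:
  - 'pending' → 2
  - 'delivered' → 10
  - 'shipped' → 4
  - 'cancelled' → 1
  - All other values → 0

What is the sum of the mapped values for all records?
38

Step 1: Apply mapping to each record
Step 2: Count by status:
  'pending': 4 records × 2 = 8
  'delivered': 2 records × 10 = 20
  'shipped': 2 records × 4 = 8
  'cancelled': 2 records × 1 = 2
Step 3: Sum all mapped values = 38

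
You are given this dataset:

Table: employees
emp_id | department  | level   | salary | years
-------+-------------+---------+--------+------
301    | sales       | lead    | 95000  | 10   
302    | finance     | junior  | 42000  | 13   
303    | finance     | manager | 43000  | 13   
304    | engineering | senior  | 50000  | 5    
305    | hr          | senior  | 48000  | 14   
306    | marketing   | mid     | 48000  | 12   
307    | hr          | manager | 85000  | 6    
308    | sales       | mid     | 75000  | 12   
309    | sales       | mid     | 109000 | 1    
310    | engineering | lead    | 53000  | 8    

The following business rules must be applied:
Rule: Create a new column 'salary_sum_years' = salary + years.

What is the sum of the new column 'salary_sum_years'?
648094

Step 1: For each record, compute salary + years
Example calculations:
  95000 + 10 = 95010
  42000 + 13 = 42013
  43000 + 13 = 43013
  ...
Step 2: Sum all derived values
Step 3: Total = 648094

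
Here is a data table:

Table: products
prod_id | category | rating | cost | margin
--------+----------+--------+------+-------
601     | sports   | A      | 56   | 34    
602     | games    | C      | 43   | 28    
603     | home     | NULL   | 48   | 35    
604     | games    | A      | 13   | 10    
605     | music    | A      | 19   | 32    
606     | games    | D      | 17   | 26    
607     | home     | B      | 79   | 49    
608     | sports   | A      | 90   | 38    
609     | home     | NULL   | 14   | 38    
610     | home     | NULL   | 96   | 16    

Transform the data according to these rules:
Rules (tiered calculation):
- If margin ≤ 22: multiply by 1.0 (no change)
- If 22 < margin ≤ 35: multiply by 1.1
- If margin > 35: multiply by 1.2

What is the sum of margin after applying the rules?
346.5

Step 1: Tier 1 (margin ≤ 22): 2 records, sum = 26 × 1.0 = 26.0
Step 2: Tier 2 (22 < margin ≤ 35): 5 records, sum = 155 × 1.1 = 170.5
Step 3: Tier 3 (margin > 35): 3 records, sum = 125 × 1.2 = 150.0
Step 4: Final sum = 26.0 + 170.5 + 150.0 = 346.5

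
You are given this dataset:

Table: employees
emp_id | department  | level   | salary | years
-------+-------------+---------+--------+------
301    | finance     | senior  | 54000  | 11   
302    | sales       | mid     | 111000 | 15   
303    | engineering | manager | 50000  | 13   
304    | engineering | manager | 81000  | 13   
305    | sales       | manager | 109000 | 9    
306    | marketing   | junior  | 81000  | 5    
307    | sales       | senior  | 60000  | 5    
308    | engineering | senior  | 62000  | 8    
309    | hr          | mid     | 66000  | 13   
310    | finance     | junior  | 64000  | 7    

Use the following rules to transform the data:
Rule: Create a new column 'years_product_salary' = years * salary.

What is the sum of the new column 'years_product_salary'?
7450000

Step 1: For each record, compute years * salary
Example calculations:
  11 * 54000 = 594000
  15 * 111000 = 1665000
  13 * 50000 = 650000
  ...
Step 2: Sum all derived values
Step 3: Total = 7450000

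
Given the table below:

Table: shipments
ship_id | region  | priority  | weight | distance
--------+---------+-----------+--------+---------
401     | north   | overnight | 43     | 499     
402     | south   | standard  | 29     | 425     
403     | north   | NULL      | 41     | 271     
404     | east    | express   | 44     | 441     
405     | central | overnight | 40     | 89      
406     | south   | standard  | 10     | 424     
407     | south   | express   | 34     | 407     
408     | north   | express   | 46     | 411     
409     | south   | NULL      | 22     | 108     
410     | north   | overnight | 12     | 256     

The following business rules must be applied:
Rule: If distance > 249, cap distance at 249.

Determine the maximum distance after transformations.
249

Step 1: Original maximum distance = 499
Step 2: Apply cap at 249
Step 3: 8 records had distance > 249 and were capped
Step 4: Maximum after transformation = 249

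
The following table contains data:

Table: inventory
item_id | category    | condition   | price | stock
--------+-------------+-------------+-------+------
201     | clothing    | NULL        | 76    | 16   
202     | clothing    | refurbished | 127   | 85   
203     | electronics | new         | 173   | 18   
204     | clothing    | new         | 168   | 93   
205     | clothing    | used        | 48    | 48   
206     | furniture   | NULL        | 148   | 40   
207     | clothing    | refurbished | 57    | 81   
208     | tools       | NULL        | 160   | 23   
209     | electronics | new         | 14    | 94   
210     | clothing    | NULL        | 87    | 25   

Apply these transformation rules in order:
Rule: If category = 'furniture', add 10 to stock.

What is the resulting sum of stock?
533

Step 1: Count records where category = 'furniture': 1
Step 2: Total bonus added: 1 × 10 = 10
Step 3: Original sum of stock: 523
Step 4: Final sum = 523 + 10 = 533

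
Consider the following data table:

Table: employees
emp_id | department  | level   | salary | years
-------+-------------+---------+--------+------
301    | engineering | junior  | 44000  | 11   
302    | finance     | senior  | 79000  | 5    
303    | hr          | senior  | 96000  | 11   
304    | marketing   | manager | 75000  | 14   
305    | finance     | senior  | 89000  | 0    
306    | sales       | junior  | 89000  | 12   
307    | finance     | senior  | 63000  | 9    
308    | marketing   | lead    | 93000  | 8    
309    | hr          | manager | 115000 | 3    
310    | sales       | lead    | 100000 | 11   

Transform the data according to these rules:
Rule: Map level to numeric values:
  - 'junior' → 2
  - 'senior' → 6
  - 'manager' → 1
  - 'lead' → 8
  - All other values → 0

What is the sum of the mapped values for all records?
46

Step 1: Apply mapping to each record
Step 2: Count by status:
  'junior': 2 records × 2 = 4
  'senior': 4 records × 6 = 24
  'manager': 2 records × 1 = 2
  'lead': 2 records × 8 = 16
Step 3: Sum all mapped values = 46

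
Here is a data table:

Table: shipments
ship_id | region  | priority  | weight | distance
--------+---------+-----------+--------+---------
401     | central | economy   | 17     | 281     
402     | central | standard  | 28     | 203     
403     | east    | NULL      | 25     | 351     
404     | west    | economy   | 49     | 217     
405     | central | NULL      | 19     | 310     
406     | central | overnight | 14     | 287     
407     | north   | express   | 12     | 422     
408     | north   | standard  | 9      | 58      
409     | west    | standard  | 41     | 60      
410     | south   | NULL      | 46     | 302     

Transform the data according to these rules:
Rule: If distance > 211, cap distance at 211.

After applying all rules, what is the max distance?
211

Step 1: Original maximum distance = 422
Step 2: Apply cap at 211
Step 3: 7 records had distance > 211 and were capped
Step 4: Maximum after transformation = 211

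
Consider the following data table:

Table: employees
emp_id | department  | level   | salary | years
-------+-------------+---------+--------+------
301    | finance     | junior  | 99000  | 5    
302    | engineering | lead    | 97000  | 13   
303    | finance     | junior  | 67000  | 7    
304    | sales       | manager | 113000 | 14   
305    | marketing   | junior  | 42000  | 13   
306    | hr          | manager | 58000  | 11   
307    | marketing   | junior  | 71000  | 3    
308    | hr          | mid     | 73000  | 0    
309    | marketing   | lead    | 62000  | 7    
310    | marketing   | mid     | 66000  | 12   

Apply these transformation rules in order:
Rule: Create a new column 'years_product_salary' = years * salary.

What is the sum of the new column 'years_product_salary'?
6430000

Step 1: For each record, compute years * salary
Example calculations:
  5 * 99000 = 495000
  13 * 97000 = 1261000
  7 * 67000 = 469000
  ...
Step 2: Sum all derived values
Step 3: Total = 6430000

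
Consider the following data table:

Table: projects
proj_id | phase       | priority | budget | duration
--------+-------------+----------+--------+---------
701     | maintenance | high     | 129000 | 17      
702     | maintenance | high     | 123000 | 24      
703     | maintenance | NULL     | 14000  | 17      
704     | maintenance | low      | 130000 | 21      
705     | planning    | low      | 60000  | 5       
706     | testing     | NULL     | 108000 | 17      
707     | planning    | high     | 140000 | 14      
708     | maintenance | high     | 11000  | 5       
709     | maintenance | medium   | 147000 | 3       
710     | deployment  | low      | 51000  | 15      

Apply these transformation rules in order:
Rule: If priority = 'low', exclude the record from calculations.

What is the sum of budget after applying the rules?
672000

Step 1: Identify records where priority = 'low'
Step 2: The excluded records sum to 241000
Step 3: Original total budget = 913000
Step 4: Remaining total = 913000 - 241000 = 672000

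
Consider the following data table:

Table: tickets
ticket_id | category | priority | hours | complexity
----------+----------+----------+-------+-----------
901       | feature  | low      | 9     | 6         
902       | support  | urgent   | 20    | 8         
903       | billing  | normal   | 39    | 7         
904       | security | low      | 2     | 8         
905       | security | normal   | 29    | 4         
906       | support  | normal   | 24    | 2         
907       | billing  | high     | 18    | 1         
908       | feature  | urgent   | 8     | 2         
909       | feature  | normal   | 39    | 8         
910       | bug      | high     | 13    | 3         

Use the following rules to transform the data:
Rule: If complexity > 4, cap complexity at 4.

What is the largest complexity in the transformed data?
4

Step 1: Original maximum complexity = 8
Step 2: Apply cap at 4
Step 3: 5 records had complexity > 4 and were capped
Step 4: Maximum after transformation = 4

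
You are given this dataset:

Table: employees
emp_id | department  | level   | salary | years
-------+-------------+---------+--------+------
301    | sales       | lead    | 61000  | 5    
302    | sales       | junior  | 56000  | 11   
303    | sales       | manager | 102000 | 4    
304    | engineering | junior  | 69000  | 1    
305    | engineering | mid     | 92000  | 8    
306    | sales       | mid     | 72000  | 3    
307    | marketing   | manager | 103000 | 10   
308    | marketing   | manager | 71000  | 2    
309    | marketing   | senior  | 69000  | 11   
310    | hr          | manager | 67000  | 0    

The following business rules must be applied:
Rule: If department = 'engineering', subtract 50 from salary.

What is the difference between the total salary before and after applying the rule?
100

Step 1: Original sum of salary = 762000
Step 2: 2 records have department = 'engineering'
Step 3: Each affected record changes by -50
Step 4: Total change = 2 × -50 = -100
Step 5: New sum = 762000 + -100 = 761900
Step 6: Difference = |761900 - 762000| = 100
        (Sum decreased by 100)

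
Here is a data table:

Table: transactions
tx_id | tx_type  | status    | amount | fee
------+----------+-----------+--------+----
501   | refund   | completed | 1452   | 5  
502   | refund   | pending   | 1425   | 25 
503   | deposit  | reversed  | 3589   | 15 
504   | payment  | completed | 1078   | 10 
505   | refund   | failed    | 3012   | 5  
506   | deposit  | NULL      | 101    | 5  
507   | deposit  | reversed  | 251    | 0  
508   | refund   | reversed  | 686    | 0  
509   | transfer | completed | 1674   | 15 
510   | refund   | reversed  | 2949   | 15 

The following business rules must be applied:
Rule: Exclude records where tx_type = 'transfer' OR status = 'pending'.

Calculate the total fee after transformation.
55

Step 1: Find records where tx_type = 'transfer' OR status = 'pending'
Step 2: 2 records match, summing to 40
Step 3: Original sum: 95
Step 4: Remaining sum = 95 - 40 = 55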